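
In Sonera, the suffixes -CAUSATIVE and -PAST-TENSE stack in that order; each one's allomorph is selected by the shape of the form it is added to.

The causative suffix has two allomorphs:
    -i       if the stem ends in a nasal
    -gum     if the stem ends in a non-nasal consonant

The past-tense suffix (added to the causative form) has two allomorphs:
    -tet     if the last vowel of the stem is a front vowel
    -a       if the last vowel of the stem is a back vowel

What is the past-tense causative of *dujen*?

dujenitet

*dujen* — final consonant /n/ (a nasal) → -i → *dujeni*.
The last vowel of the causative form *dujeni* is /i/, which is a front vowel, so the past-tense suffix is -tet, giving *dujenitet*.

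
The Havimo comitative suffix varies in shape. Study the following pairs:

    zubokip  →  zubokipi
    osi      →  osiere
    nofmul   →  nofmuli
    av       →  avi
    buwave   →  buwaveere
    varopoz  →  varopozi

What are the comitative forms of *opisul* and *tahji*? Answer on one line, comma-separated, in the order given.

opisuli, tahjiere

The alternation tracks the final sound of the stem — -i when the stem ends in a consonant (*zubokip*, *nofmul*, *av*, *varopoz*); -ere when the stem ends in a vowel (*osi*, *buwave*).
*opisul* — final sound /l/ (a consonant) → -i → *opisuli*.
Since the final sound of *tahji* is /i/ (a vowel), it takes -ere, giving *tahjiere*.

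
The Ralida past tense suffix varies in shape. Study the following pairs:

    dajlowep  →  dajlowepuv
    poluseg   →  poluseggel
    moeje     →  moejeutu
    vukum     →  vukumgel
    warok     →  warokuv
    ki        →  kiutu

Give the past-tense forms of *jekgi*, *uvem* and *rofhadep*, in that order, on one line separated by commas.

jekgiutu, uvemgel, rofhadepuv

The alternation tracks the final sound of the stem — -uv when the stem ends in a voiceless consonant (*dajlowep*, *warok*); -gel when the stem ends in a voiced consonant (*poluseg*, *vukum*); -utu when the stem ends in a vowel (*moeje*, *ki*).
Since the final sound of *jekgi* is /i/ (a vowel), it takes -utu, giving *jekgiutu*.
*uvem* — final sound /m/ (a voiced consonant) → -gel → *uvemgel*.
The final sound of *rofhadep* is /p/, which is a voiceless consonant, so the suffix is -uv, giving *rofhadepuv*.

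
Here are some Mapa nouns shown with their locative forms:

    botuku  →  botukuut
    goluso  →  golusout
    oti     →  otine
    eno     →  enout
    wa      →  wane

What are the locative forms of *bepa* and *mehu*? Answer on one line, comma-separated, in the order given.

bepane, mehuut

The pattern is rounding harmony: -ut when the last vowel of the stem is a rounded vowel (*botuku*, *goluso*, *eno*); -ne when the last vowel of the stem is an unrounded vowel (*oti*, *wa*).
Since the last vowel of *bepa* is /a/ (an unrounded vowel), it takes -ne, giving *bepane*.
*mehu*: last vowel = /u/, a rounded vowel → -ut → *mehuut*.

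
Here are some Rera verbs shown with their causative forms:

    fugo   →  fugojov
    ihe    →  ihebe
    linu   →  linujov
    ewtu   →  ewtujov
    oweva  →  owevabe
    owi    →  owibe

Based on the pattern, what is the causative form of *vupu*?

vupujov

The alternation tracks the last vowel of the stem — -jov when the last vowel of the stem is a rounded vowel (*fugo*, *linu*, *ewtu*); -be when the last vowel of the stem is an unrounded vowel (*ihe*, *oweva*, *owi*).
Since the last vowel of *vupu* is /u/ (a rounded vowel), it takes -jov, giving *vupujov*.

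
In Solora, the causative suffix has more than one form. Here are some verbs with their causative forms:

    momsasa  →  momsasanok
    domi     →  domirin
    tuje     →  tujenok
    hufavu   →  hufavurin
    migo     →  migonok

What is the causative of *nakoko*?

The pattern is height harmony: -rin when the last vowel of the stem is a high vowel (*domi*, *hufavu*); -nok when the last vowel of the stem is a non-high vowel (*momsasa*, *tuje*, *migo*).
The last vowel of *nakoko* is /o/, which is a non-high vowel, so the suffix is -nok, giving *nakokonok*.

nakokonok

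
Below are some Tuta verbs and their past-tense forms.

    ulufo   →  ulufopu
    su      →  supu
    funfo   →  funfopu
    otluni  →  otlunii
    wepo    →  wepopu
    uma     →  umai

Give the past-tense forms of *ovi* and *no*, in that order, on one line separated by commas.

The suffix is conditioned by the last vowel: -pu when the last vowel of the stem is a rounded vowel (*ulufo*, *su*, *funfo*, *wepo*); -i when the last vowel of the stem is an unrounded vowel (*otluni*, *uma*).
*ovi*: last vowel = /i/, an unrounded vowel → -i → *ovii*.
*no* — last vowel /o/ (a rounded vowel) → -pu → *nopu*.

ovii, nopu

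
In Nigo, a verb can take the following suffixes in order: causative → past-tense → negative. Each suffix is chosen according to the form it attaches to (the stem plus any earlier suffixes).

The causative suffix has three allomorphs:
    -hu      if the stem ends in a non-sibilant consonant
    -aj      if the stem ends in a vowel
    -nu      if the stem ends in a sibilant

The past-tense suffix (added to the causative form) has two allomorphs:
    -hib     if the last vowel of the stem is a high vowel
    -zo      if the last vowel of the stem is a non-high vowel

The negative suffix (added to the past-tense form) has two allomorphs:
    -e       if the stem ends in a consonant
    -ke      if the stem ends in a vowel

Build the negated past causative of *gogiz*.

gogiznuhibe

*gogiz* — final sound /z/ (a sibilant) → -nu → *gogiznu*.
The causative form *gogiznu*: last vowel = /u/, a high vowel → -hib → *gogiznuhib*.
The past-tense form *gogiznuhib*: final sound = /b/, a consonant → -e → *gogiznuhibe*.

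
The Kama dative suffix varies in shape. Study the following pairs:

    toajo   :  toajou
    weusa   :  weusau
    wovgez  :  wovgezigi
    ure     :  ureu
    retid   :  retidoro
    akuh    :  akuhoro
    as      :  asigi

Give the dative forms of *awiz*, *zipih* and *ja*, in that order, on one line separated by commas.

The suffix is conditioned by the final sound: -igi when the stem ends in a sibilant (*wovgez*, *as*); -oro when the stem ends in a non-sibilant consonant (*retid*, *akuh*); -u when the stem ends in a vowel (*toajo*, *weusa*, *ure*).
*awiz* — final sound /z/ (a sibilant) → -igi → *awizigi*.
*zipih*: final sound = /h/, a non-sibilant consonant → -oro → *zipihoro*.
Since the final sound of *ja* is /a/ (a vowel), it takes -u, giving *jau*.

awizigi, zipihoro, jau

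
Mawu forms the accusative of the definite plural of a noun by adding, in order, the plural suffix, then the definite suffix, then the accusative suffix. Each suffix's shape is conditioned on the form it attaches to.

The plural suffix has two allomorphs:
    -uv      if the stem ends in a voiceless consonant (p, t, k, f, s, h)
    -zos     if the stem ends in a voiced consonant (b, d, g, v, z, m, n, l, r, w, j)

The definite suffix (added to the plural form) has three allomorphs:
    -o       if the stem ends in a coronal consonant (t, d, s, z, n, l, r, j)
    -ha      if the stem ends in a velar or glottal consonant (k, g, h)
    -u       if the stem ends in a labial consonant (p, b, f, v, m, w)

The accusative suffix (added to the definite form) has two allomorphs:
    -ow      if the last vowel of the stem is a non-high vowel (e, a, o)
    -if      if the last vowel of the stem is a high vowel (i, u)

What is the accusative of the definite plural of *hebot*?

hebotuvuif

*hebot*: final consonant = /t/, voiceless → -uv → *hebotuv*.
The plural form *hebotuv*: final consonant = /v/, labial → -u → *hebotuvu*.
The definite form *hebotuvu* — last vowel /u/ (a high vowel) → -if → *hebotuvuif*.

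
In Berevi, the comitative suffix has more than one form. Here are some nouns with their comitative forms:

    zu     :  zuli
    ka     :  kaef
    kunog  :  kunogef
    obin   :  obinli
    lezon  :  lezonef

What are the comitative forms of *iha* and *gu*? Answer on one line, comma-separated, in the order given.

ihaef, guli

The pattern is height harmony: -li when the last vowel of the stem is a high vowel (*zu*, *obin*); -ef when the last vowel of the stem is a non-high vowel (*ka*, *kunog*, *lezon*).
The last vowel of *iha* is /a/, which is a non-high vowel, so the suffix is -ef, giving *ihaef*.
*gu*: last vowel = /u/, a high vowel → -li → *guli*.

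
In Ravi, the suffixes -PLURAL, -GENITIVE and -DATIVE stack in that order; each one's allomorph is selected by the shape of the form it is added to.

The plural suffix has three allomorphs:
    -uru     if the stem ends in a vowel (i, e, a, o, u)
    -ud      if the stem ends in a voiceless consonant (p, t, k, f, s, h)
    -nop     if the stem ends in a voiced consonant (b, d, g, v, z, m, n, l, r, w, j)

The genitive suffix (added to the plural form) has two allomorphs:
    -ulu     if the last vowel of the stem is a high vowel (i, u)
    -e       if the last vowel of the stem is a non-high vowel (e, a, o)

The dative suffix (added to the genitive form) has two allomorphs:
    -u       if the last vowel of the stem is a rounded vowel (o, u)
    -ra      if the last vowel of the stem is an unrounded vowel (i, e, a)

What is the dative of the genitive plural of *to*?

*to* — final sound /o/ (a vowel) → -uru → *touru*.
Since the last vowel of the plural form *touru* is /u/ (a high vowel), it takes -ulu, giving *touruulu*.
Since the last vowel of the genitive form *touruulu* is /u/ (a rounded vowel), it takes -u, giving *touruuluu*.

touruuluu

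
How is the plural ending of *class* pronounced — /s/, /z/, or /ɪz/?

The stem *class* ends in a sibilant (/s, z, ʃ, ʒ, tʃ, dʒ/).
The plural suffix surfaces as /ɪz/ after sibilants, /s/ after other voiceless consonants, and /z/ after other voiced sounds.
So the plural -s on *class* is pronounced /ɪz/.

/ɪz/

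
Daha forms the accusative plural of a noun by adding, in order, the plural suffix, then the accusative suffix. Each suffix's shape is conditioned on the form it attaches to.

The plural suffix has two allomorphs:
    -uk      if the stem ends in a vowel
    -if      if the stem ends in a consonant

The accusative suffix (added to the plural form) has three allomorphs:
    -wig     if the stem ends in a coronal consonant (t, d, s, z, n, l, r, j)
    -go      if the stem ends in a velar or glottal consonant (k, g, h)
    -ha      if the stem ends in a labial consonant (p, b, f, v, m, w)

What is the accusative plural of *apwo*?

*apwo* — final sound /o/ (a vowel) → -uk → *apwouk*.
The final consonant of the plural form *apwouk* is /k/, which is velar/glottal, so the accusative suffix is -go, giving *apwoukgo*.

apwoukgo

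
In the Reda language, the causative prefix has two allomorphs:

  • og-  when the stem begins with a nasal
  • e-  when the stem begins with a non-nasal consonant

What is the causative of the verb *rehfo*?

*rehfo*: first consonant = /r/, non-nasal → e- → *erehfo*.

erehfo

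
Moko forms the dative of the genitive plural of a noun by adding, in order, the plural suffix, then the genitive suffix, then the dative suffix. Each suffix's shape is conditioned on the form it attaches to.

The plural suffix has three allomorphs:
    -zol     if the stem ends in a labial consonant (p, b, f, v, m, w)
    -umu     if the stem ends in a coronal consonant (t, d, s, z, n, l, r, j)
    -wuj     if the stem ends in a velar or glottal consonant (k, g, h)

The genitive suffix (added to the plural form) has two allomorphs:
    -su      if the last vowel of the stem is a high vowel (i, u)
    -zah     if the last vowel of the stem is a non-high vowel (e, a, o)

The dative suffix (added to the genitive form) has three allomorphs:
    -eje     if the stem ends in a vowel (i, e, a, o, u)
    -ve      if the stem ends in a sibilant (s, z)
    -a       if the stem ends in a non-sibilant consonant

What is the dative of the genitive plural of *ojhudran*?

The final consonant of *ojhudran* is /n/, which is coronal, so the plural suffix is -umu, giving *ojhudranumu*.
The plural form *ojhudranumu*: last vowel = /u/, a high vowel → -su → *ojhudranumusu*.
Since the final sound of the genitive form *ojhudranumusu* is /u/ (a vowel), it takes -eje, giving *ojhudranumusueje*.

ojhudranumusueje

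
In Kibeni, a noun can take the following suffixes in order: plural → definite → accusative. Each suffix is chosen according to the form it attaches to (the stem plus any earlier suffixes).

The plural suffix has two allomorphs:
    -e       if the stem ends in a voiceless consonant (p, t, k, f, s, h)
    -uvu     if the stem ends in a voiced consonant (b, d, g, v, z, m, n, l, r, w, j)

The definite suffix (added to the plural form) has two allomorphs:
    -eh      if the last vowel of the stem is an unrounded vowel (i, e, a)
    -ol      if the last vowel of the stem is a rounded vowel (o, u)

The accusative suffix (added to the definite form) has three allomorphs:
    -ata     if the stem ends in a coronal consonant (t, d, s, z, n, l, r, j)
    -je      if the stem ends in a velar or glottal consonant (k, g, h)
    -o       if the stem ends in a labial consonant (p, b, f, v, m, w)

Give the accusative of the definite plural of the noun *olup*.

The final consonant of *olup* is /p/, which is voiceless, so the plural suffix is -e, giving *olupe*.
The plural form *olupe*: last vowel = /e/, an unrounded vowel → -eh → *olupeeh*.
The definite form *olupeeh* — final consonant /h/ (velar/glottal) → -je → *olupeehje*.

olupeehje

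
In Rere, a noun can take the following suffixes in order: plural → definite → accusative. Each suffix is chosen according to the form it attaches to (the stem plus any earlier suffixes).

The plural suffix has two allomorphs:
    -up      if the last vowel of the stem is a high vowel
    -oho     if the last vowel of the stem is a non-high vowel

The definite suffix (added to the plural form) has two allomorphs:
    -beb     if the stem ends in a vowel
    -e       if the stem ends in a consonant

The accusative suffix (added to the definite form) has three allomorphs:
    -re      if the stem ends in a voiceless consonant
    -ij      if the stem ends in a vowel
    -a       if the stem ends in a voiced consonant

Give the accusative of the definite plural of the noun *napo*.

napoohobeba

The last vowel of *napo* is /o/, which is a non-high vowel, so the plural suffix is -oho, giving *napooho*.
Since the final sound of the plural form *napooho* is /o/ (a vowel), it takes -beb, giving *napoohobeb*.
The definite form *napoohobeb*: final sound = /b/, a voiced consonant → -a → *napoohobeba*.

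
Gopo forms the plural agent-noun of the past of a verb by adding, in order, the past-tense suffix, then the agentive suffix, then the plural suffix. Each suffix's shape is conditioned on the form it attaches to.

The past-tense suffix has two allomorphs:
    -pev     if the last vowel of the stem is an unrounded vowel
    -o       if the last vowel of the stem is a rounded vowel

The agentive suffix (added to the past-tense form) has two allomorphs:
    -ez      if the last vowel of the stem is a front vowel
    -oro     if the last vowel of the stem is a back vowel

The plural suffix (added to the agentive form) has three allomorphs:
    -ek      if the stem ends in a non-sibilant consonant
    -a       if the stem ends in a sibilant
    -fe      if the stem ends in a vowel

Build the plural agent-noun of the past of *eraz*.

*eraz* — last vowel /a/ (an unrounded vowel) → -pev → *erazpev*.
The last vowel of the past-tense form *erazpev* is /e/, which is a front vowel, so the agentive suffix is -ez, giving *erazpevez*.
The agentive form *erazpevez* — final sound /z/ (a sibilant) → -a → *erazpeveza*.

erazpeveza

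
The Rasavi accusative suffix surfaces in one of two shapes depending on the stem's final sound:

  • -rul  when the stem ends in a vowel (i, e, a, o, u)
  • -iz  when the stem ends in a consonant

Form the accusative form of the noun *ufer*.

The final sound of *ufer* is /r/, which is a consonant, so the suffix is -iz, giving *uferiz*.

uferiz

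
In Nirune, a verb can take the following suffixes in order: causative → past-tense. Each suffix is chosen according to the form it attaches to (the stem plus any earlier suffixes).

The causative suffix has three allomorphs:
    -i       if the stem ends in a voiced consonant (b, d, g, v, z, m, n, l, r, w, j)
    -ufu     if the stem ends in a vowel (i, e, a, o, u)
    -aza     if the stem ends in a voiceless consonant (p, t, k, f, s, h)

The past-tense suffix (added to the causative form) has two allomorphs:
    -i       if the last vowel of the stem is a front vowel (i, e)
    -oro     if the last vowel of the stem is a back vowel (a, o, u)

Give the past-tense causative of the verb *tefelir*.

*tefelir* — final sound /r/ (a voiced consonant) → -i → *tefeliri*.
The last vowel of the causative form *tefeliri* is /i/, which is a front vowel, so the past-tense suffix is -i, giving *tefelirii*.

tefelirii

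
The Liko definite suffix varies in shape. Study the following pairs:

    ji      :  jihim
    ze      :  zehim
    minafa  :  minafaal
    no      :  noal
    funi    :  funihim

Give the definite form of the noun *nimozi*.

Looking at the last vowel of each stem: -him when the last vowel of the stem is a front vowel (*ji*, *ze*, *funi*); -al when the last vowel of the stem is a back vowel (*minafa*, *no*).
*nimozi* — last vowel /i/ (a front vowel) → -him → *nimozihim*.

nimozihim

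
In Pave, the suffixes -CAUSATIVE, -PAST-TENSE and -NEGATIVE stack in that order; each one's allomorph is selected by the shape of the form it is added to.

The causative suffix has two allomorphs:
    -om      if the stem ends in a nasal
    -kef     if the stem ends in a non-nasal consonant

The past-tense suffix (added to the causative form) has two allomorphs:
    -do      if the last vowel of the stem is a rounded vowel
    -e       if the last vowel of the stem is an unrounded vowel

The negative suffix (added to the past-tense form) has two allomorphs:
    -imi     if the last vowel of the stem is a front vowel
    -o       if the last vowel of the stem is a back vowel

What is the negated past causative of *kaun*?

kaunomdoo

*kaun*: final consonant = /n/, a nasal → -om → *kaunom*.
The causative form *kaunom* — last vowel /o/ (a rounded vowel) → -do → *kaunomdo*.
The past-tense form *kaunomdo*: last vowel = /o/, a back vowel → -o → *kaunomdoo*.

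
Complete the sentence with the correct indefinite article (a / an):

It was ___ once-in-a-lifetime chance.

The indefinite article is chosen by the initial *sound* of the following word, not its spelling.
*once-in-a-lifetime* begins with the sound /wʌ/ (*once* pronounced with initial /w/) — a consonant sound.
So the article is *a*: It was a once-in-a-lifetime chance.

a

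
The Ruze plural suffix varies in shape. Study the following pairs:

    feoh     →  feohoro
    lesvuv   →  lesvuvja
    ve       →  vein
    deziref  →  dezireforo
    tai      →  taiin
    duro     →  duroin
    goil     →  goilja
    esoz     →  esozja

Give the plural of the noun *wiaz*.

wiazja

The pattern is voicing of the final sound: -oro when the stem ends in a voiceless consonant (*feoh*, *deziref*); -ja when the stem ends in a voiced consonant (*lesvuv*, *goil*, *esoz*); -in when the stem ends in a vowel (*ve*, *tai*, *duro*).
Since the final sound of *wiaz* is /z/ (a voiced consonant), it takes -ja, giving *wiazja*.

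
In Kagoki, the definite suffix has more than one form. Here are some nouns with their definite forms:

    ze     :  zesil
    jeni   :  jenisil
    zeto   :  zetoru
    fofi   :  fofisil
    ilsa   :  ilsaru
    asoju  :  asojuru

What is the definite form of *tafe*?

tafesil

The pattern is front/back vowel harmony: -sil when the last vowel of the stem is a front vowel (*ze*, *jeni*, *fofi*); -ru when the last vowel of the stem is a back vowel (*zeto*, *ilsa*, *asoju*).
*tafe* — last vowel /e/ (a front vowel) → -sil → *tafesil*.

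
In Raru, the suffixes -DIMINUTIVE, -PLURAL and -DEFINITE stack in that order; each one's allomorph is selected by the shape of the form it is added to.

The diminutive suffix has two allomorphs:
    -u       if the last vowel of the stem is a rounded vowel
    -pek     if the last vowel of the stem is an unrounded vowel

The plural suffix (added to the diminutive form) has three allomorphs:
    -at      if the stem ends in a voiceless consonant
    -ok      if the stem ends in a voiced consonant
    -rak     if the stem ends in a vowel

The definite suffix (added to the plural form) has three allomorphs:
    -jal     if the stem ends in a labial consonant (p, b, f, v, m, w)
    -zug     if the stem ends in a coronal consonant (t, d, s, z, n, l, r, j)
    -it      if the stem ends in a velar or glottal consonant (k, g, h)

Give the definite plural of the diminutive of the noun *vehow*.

vehowurakit

Since the last vowel of *vehow* is /o/ (a rounded vowel), it takes -u, giving *vehowu*.
Since the final sound of the diminutive form *vehowu* is /u/ (a vowel), it takes -rak, giving *vehowurak*.
Since the final consonant of the plural form *vehowurak* is /k/ (velar/glottal), it takes -it, giving *vehowurakit*.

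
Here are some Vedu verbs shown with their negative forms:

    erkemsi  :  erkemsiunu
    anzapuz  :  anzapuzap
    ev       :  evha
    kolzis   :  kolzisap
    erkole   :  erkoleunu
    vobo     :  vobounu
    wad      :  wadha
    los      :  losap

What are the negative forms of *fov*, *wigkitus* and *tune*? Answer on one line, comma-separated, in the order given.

fovha, wigkitusap, tuneunu

Looking at the final sound of each stem: -ap when the stem ends in a sibilant (*anzapuz*, *kolzis*, *los*); -ha when the stem ends in a non-sibilant consonant (*ev*, *wad*); -unu when the stem ends in a vowel (*erkemsi*, *erkole*, *vobo*).
*fov* — final sound /v/ (a non-sibilant consonant) → -ha → *fovha*.
*wigkitus*: final sound = /s/, a sibilant → -ap → *wigkitusap*.
*tune*: final sound = /e/, a vowel → -unu → *tuneunu*.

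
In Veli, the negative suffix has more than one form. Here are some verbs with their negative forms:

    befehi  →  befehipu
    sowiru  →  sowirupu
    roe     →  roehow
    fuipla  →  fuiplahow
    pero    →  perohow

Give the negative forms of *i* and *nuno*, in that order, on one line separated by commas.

ipu, nunohow

The alternation tracks the last vowel of the stem — -pu when the last vowel of the stem is a high vowel (*befehi*, *sowiru*); -how when the last vowel of the stem is a non-high vowel (*roe*, *fuipla*, *pero*).
The last vowel of *i* is /i/, which is a high vowel, so the suffix is -pu, giving *ipu*.
Since the last vowel of *nuno* is /o/ (a non-high vowel), it takes -how, giving *nunohow*.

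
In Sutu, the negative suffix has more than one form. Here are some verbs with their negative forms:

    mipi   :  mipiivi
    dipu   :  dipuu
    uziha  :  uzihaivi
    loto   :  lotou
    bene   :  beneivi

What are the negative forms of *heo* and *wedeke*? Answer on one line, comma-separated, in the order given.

The pattern is rounding harmony: -u when the last vowel of the stem is a rounded vowel (*dipu*, *loto*); -ivi when the last vowel of the stem is an unrounded vowel (*mipi*, *uziha*, *bene*).
Since the last vowel of *heo* is /o/ (a rounded vowel), it takes -u, giving *heou*.
The last vowel of *wedeke* is /e/, which is an unrounded vowel, so the suffix is -ivi, giving *wedekeivi*.

heou, wedekeivi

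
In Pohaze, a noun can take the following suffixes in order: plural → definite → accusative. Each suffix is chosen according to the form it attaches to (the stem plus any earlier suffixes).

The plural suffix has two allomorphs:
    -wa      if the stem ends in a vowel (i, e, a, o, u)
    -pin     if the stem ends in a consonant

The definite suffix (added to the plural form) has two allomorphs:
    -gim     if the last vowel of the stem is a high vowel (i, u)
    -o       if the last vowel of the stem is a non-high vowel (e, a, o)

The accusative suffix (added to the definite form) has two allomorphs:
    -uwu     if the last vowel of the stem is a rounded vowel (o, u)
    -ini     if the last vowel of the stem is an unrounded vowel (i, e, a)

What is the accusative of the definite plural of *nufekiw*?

nufekiwpingimini

*nufekiw*: final sound = /w/, a consonant → -pin → *nufekiwpin*.
The last vowel of the plural form *nufekiwpin* is /i/, which is a high vowel, so the definite suffix is -gim, giving *nufekiwpingim*.
The definite form *nufekiwpingim* — last vowel /i/ (an unrounded vowel) → -ini → *nufekiwpingimini*.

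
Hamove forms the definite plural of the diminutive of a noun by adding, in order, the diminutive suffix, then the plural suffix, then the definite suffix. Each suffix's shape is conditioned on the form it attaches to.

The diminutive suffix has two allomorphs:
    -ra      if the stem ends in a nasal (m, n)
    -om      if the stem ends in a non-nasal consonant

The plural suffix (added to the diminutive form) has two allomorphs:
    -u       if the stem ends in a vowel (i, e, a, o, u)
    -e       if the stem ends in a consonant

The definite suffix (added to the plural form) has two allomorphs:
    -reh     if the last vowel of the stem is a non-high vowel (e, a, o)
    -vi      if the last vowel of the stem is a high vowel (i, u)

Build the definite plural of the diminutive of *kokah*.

The final consonant of *kokah* is /h/, which is non-nasal, so the diminutive suffix is -om, giving *kokahom*.
The final sound of the diminutive form *kokahom* is /m/, which is a consonant, so the plural suffix is -e, giving *kokahome*.
The plural form *kokahome*: last vowel = /e/, a non-high vowel → -reh → *kokahomereh*.

kokahomereh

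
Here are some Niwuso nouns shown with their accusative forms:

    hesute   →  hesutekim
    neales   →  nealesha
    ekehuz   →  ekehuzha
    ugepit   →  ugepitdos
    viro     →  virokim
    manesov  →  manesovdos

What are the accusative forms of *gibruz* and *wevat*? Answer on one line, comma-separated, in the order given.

gibruzha, wevatdos

Looking at the final sound of each stem: -ha when the stem ends in a sibilant (*neales*, *ekehuz*); -dos when the stem ends in a non-sibilant consonant (*ugepit*, *manesov*); -kim when the stem ends in a vowel (*hesute*, *viro*).
*gibruz*: final sound = /z/, a sibilant → -ha → *gibruzha*.
The final sound of *wevat* is /t/, which is a non-sibilant consonant, so the suffix is -dos, giving *wevatdos*.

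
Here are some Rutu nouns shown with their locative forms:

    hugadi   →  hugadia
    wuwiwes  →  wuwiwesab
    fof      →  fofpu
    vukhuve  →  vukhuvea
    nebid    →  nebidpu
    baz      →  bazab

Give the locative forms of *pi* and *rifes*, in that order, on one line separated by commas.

pia, rifesab

Looking at the final sound of each stem: -ab when the stem ends in a sibilant (*wuwiwes*, *baz*); -pu when the stem ends in a non-sibilant consonant (*fof*, *nebid*); -a when the stem ends in a vowel (*hugadi*, *vukhuve*).
The final sound of *pi* is /i/, which is a vowel, so the suffix is -a, giving *pia*.
*rifes* — final sound /s/ (a sibilant) → -ab → *rifesab*.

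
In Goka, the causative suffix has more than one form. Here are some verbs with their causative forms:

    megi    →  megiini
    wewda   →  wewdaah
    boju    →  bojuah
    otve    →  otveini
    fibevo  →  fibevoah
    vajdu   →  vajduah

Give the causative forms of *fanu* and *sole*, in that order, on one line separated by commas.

fanuah, soleini

The alternation tracks the last vowel of the stem — -ini when the last vowel of the stem is a front vowel (*megi*, *otve*); -ah when the last vowel of the stem is a back vowel (*wewda*, *boju*, *fibevo*, *vajdu*).
*fanu*: last vowel = /u/, a back vowel → -ah → *fanuah*.
*sole*: last vowel = /e/, a front vowel → -ini → *soleini*.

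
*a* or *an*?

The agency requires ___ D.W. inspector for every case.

The indefinite article is chosen by the initial *sound* of the following word, not its spelling.
The initialism *D.W.* is read letter by letter; the first letter, D, is pronounced /diː/, which begins with a consonant sound.
So the article is *a*: The agency requires a D.W. inspector for every case.

a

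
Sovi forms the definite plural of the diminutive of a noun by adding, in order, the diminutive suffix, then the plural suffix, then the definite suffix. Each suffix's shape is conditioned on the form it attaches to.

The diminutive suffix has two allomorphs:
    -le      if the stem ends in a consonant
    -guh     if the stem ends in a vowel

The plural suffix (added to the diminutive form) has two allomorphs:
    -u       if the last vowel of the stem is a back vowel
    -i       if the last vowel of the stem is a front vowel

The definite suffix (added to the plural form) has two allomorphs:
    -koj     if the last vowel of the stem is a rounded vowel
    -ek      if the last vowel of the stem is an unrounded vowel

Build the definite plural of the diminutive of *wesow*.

wesowleiek

The final sound of *wesow* is /w/, which is a consonant, so the diminutive suffix is -le, giving *wesowle*.
The diminutive form *wesowle*: last vowel = /e/, a front vowel → -i → *wesowlei*.
The plural form *wesowlei* — last vowel /i/ (an unrounded vowel) → -ek → *wesowleiek*.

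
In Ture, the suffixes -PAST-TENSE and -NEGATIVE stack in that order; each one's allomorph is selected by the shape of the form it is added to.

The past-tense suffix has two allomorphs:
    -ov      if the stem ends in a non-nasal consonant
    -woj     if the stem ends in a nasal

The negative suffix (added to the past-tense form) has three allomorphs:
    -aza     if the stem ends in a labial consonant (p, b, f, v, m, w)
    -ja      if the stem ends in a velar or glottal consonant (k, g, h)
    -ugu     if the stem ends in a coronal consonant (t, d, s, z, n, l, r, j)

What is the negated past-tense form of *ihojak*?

The final consonant of *ihojak* is /k/, which is non-nasal, so the past-tense suffix is -ov, giving *ihojakov*.
The past-tense form *ihojakov* — final consonant /v/ (labial) → -aza → *ihojakovaza*.

ihojakovaza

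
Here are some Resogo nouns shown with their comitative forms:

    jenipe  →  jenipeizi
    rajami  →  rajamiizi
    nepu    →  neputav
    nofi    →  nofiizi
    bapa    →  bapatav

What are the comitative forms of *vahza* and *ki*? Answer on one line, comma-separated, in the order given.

The alternation tracks the last vowel of the stem — -izi when the last vowel of the stem is a front vowel (*jenipe*, *rajami*, *nofi*); -tav when the last vowel of the stem is a back vowel (*nepu*, *bapa*).
Since the last vowel of *vahza* is /a/ (a back vowel), it takes -tav, giving *vahzatav*.
*ki* — last vowel /i/ (a front vowel) → -izi → *kiizi*.

vahzatav, kiizi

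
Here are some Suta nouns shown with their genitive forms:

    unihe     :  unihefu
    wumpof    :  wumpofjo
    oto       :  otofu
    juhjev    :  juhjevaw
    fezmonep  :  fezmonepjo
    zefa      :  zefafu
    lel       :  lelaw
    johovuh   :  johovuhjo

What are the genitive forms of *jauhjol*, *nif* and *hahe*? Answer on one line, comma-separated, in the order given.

Looking at the final sound of each stem: -jo when the stem ends in a voiceless consonant (*wumpof*, *fezmonep*, *johovuh*); -aw when the stem ends in a voiced consonant (*juhjev*, *lel*); -fu when the stem ends in a vowel (*unihe*, *oto*, *zefa*).
Since the final sound of *jauhjol* is /l/ (a voiced consonant), it takes -aw, giving *jauhjolaw*.
*nif* — final sound /f/ (a voiceless consonant) → -jo → *nifjo*.
*hahe* — final sound /e/ (a vowel) → -fu → *hahefu*.

jauhjolaw, nifjo, hahefu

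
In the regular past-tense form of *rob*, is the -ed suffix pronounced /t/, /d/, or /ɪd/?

/d/

The stem *rob* ends in a voiced sound other than /d/.
The -ed suffix is realized as /ɪd/ after /t, d/; as /t/ after other voiceless consonants; and as /d/ after other voiced sounds.
So -ed on *rob* is pronounced /d/.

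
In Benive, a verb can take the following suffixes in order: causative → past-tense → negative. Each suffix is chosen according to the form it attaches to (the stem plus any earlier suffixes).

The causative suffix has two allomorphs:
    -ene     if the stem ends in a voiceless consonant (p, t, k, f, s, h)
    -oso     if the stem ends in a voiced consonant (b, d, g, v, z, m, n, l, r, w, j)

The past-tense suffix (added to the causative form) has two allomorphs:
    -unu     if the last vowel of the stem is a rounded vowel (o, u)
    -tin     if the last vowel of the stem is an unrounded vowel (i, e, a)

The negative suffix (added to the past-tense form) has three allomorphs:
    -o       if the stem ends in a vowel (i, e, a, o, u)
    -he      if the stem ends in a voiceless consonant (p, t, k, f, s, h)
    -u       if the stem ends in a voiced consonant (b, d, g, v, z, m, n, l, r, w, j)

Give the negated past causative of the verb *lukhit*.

The final consonant of *lukhit* is /t/, which is voiceless, so the causative suffix is -ene, giving *lukhitene*.
Since the last vowel of the causative form *lukhitene* is /e/ (an unrounded vowel), it takes -tin, giving *lukhitenetin*.
The final sound of the past-tense form *lukhitenetin* is /n/, which is a voiced consonant, so the negative suffix is -u, giving *lukhitenetinu*.

lukhitenetinu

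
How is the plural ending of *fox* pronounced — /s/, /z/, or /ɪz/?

/ɪz/

The stem *fox* ends in a sibilant (/s, z, ʃ, ʒ, tʃ, dʒ/).
The plural suffix surfaces as /ɪz/ after sibilants, /s/ after other voiceless consonants, and /z/ after other voiced sounds.
So the plural -s on *fox* is pronounced /ɪz/.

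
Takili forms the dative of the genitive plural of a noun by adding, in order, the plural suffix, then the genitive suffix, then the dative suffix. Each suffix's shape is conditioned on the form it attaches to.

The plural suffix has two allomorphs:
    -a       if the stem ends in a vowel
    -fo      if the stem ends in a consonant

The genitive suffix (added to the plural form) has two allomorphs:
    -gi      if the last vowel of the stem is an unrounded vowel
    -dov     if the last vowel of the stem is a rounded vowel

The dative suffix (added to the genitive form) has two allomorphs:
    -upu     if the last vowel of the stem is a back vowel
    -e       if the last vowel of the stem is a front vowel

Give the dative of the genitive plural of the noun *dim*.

dimfodovupu

*dim*: final sound = /m/, a consonant → -fo → *dimfo*.
The plural form *dimfo*: last vowel = /o/, a rounded vowel → -dov → *dimfodov*.
The genitive form *dimfodov*: last vowel = /o/, a back vowel → -upu → *dimfodovupu*.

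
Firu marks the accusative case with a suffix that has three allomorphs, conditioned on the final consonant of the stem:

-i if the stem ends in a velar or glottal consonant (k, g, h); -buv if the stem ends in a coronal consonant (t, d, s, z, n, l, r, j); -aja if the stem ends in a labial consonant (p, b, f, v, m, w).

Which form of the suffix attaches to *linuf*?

-aja

The final consonant of *linuf* is /f/, which is labial, so the suffix is -aja.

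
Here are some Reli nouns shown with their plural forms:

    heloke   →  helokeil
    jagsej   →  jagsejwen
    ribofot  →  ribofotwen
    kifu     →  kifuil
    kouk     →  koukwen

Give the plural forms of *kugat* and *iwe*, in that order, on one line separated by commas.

The alternation tracks the final sound of the stem — -wen when the stem ends in a consonant (*jagsej*, *ribofot*, *kouk*); -il when the stem ends in a vowel (*heloke*, *kifu*).
*kugat*: final sound = /t/, a consonant → -wen → *kugatwen*.
Since the final sound of *iwe* is /e/ (a vowel), it takes -il, giving *iweil*.

kugatwen, iweil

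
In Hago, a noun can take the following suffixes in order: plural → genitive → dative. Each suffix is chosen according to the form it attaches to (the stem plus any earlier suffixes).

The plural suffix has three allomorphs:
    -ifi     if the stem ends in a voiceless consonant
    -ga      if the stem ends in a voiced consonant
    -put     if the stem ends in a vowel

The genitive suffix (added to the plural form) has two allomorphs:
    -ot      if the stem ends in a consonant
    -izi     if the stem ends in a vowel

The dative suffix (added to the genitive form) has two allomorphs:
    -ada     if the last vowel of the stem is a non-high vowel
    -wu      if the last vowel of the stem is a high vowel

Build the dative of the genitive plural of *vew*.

vewgaiziwu

Since the final sound of *vew* is /w/ (a voiced consonant), it takes -ga, giving *vewga*.
The plural form *vewga*: final sound = /a/, a vowel → -izi → *vewgaizi*.
The last vowel of the genitive form *vewgaizi* is /i/, which is a high vowel, so the dative suffix is -wu, giving *vewgaiziwu*.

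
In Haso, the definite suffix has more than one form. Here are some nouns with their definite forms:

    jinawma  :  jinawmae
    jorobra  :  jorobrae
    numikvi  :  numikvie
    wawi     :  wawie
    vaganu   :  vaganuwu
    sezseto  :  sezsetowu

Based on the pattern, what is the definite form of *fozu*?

fozuwu

Looking at the last vowel of each stem: -wu when the last vowel of the stem is a rounded vowel (*vaganu*, *sezseto*); -e when the last vowel of the stem is an unrounded vowel (*jinawma*, *jorobra*, *numikvi*, *wawi*).
*fozu*: last vowel = /u/, a rounded vowel → -wu → *fozuwu*.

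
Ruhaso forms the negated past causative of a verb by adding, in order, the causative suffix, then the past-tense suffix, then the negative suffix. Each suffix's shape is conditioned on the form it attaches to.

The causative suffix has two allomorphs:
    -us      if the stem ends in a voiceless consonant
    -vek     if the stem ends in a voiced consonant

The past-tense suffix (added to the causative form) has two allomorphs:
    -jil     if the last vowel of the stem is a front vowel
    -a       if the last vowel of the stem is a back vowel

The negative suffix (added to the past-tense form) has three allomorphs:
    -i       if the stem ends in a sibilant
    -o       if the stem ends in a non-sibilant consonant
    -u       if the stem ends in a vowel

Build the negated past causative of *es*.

esusau

*es* — final consonant /s/ (voiceless) → -us → *esus*.
The causative form *esus* — last vowel /u/ (a back vowel) → -a → *esusa*.
The past-tense form *esusa*: final sound = /a/, a vowel → -u → *esusau*.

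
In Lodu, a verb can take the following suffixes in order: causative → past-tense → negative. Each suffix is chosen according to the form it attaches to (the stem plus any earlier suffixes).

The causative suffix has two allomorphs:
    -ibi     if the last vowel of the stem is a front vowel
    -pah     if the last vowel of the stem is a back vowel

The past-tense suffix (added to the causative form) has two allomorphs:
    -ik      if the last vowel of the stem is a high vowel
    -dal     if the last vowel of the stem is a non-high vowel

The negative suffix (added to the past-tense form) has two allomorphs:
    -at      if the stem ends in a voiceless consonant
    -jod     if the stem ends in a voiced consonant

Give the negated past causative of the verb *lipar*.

liparpahdaljod

Since the last vowel of *lipar* is /a/ (a back vowel), it takes -pah, giving *liparpah*.
The last vowel of the causative form *liparpah* is /a/, which is a non-high vowel, so the past-tense suffix is -dal, giving *liparpahdal*.
The final consonant of the past-tense form *liparpahdal* is /l/, which is voiced, so the negative suffix is -jod, giving *liparpahdaljod*.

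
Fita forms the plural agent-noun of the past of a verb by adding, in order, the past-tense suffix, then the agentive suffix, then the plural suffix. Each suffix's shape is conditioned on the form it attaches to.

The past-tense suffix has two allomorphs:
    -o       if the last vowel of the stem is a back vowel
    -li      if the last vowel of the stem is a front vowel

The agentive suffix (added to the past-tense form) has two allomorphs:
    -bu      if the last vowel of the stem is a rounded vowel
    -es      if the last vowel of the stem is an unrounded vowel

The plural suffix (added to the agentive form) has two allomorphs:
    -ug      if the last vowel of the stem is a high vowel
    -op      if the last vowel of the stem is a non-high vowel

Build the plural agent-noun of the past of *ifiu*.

ifiuobuug

*ifiu*: last vowel = /u/, a back vowel → -o → *ifiuo*.
The past-tense form *ifiuo*: last vowel = /o/, a rounded vowel → -bu → *ifiuobu*.
The agentive form *ifiuobu* — last vowel /u/ (a high vowel) → -ug → *ifiuobuug*.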